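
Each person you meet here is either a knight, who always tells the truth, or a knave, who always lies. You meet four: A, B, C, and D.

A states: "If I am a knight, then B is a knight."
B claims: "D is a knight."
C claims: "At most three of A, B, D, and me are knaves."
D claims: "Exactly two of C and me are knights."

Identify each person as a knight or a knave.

A: knight, B: knight, C: knight, D: knight

Consider A. Suppose A is a knave.
Then A's own statement would have to be false, but it can't be — contradiction.
So A is a knight.
With that fixed, C's statement is true, so C is a knight.
Consider B. Suppose B is a knave.
Then A's statement comes out false, contradicting A being a knight.
So B is a knight.
Consider D. Suppose D is a knave.
Then B's statement comes out false, contradicting B being a knight.
So D is a knight.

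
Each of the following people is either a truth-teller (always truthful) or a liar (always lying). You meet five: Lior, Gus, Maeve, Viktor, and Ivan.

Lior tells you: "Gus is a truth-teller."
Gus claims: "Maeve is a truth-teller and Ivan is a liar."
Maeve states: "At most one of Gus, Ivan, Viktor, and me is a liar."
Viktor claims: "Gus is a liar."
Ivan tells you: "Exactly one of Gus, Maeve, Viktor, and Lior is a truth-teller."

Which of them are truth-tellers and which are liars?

Consider Lior. Suppose Lior is a truth-teller.
Then no assignment of the remaining roles makes every statement match its speaker's type — contradiction.
So Lior is a liar.
Consider Gus. Suppose Gus is a truth-teller.
Then Lior's statement comes out true, contradicting Lior being a liar.
So Gus is a liar.
With that fixed, Viktor's statement is true, so Viktor is a truth-teller.
Consider Maeve. Suppose Maeve is a truth-teller.
Then no assignment of the remaining roles makes every statement match its speaker's type — contradiction.
So Maeve is a liar.
With that fixed, Ivan's statement is true, so Ivan is a truth-teller.

Lior: liar, Gus: liar, Maeve: liar, Viktor: truth-teller, Ivan: truth-teller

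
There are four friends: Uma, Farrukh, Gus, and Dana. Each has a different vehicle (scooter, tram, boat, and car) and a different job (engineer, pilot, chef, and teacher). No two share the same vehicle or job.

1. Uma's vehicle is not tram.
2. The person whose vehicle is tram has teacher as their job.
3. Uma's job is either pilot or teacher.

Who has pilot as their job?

Uma

With clues 1–3, Dana, Farrukh, and Gus are impossible for the one with job pilot.
That leaves Uma.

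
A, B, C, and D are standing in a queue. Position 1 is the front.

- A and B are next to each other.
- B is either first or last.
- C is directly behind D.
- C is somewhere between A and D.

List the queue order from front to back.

From clues 1–2: A is in {2,3}.
From clues 1–4: D → position 1, C → position 2, A → position 3, B → position 4.

D, C, A, B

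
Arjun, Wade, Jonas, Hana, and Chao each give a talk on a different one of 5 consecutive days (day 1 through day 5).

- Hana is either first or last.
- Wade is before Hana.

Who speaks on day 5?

Hana

With clues 1–2, Arjun, Chao, Jonas, and Wade are ruled out for day 5.
So day 5 is Hana.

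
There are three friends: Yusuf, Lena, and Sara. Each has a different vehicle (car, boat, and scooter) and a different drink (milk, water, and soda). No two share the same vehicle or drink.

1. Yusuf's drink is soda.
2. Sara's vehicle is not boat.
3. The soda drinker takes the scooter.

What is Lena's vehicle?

With clues 1–3, car and scooter are impossible for Lena's vehicle.
That leaves boat.

boat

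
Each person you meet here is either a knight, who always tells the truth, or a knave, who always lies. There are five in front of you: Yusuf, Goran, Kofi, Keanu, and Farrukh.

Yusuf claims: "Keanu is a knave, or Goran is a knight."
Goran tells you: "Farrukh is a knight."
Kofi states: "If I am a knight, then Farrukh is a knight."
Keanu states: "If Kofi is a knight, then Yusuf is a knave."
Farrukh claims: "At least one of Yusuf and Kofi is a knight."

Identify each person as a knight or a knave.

Consider Yusuf. Suppose Yusuf is a knave.
Then no assignment of the remaining roles makes every statement match its speaker's type — contradiction.
So Yusuf is a knight.
With that fixed, Farrukh's statement is true, so Farrukh is a knight.
With that fixed, Goran's statement is true, so Goran is a knight.
With that fixed, Kofi's statement is true, so Kofi is a knight.
With that fixed, Keanu's statement is false, so Keanu is a knave.

Yusuf: knight, Goran: knight, Kofi: knight, Keanu: knave, Farrukh: knight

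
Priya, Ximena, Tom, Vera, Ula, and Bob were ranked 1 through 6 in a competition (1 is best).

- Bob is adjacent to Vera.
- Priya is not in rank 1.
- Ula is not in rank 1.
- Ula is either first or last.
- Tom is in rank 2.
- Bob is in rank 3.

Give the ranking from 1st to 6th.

Ximena, Tom, Bob, Vera, Priya, Ula

From clues 1–2: Priya is in {2,3,4,5,6}.
From clues 1–4: Ula → rank 6.
From clues 1–5: Ximena → rank 1, Tom → rank 2.
From clues 1–6: Bob → rank 3, Vera → rank 4, Priya → rank 5.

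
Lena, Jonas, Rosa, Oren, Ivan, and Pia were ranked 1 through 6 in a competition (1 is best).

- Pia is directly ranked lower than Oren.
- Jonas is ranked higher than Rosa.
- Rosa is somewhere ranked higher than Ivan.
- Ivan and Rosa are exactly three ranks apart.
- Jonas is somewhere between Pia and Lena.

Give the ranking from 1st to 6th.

Lena, Jonas, Rosa, Oren, Pia, Ivan

From clue 1: Oren is in {1,2,3,4,5}.
From clues 1–2: Jonas is in {1,2,3,4,5}.
From clues 1–3: Jonas is in {1,2,3,4}.
From clues 1–4: Jonas is in {1,2}.
From clues 1–5: Lena → rank 1, Jonas → rank 2, Rosa → rank 3, Oren → rank 4, Pia → rank 5, Ivan → rank 6.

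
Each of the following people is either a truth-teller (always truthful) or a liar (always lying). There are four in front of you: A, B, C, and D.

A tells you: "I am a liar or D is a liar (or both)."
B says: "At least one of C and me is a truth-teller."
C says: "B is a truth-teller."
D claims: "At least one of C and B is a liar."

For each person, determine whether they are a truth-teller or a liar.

A: truth-teller, B: truth-teller, C: truth-teller, D: liar

Consider A. Suppose A is a liar.
Then A's own statement would have to be false, but it can't be — contradiction.
So A is a truth-teller.
Consider B. Suppose B is a liar.
Then no assignment of the remaining roles makes every statement match its speaker's type — contradiction.
So B is a truth-teller.
With that fixed, C's statement is true, so C is a truth-teller.
With that fixed, D's statement is false, so D is a liar.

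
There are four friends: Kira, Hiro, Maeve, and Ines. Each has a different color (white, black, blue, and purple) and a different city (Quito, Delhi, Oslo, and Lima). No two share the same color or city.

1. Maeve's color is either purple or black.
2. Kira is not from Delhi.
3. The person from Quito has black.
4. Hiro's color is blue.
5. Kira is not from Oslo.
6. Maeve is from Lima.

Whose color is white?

Clue 1 rules out Maeve for the one with color white.
With clues 1–4, Hiro is impossible for the one with color white.
With clues 1–6, Kira is impossible for the one with color white.
That leaves Ines.

Ines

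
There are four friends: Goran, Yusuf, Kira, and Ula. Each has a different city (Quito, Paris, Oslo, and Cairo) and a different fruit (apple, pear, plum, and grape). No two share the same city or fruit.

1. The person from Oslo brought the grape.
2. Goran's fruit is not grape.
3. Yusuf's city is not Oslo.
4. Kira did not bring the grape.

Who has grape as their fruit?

With clues 1–2, Goran is impossible for the one with fruit grape.
With clues 1–3, Yusuf is impossible for the one with fruit grape.
With clues 1–4, Kira is impossible for the one with fruit grape.
That leaves Ula.

Ula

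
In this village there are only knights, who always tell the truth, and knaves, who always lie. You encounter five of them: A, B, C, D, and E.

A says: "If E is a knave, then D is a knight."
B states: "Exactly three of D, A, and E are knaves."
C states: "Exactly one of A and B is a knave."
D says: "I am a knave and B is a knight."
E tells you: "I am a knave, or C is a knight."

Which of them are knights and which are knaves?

Consider A. Suppose A is a knave.
Then no assignment of the remaining roles makes every statement match its speaker's type — contradiction.
So A is a knight.
With that fixed, B's statement is false, so B is a knave.
With that fixed, C's statement is true, so C is a knight.
With that fixed, D's statement is false, so D is a knave.
With that fixed, E's statement is true, so E is a knight.

A: knight, B: knave, C: knight, D: knave, E: knight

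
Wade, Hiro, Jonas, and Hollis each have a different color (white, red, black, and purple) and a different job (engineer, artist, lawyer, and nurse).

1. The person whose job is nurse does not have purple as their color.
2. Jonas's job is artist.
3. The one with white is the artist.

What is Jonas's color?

With clues 1–3, black, purple, and red are impossible for Jonas's color.
That leaves white.

white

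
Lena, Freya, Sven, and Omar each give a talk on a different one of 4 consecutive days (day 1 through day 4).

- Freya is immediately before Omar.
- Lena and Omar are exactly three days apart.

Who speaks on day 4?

With clue 1, Freya is ruled out for day 4.
With clues 1–2, Lena and Sven are ruled out for day 4.
So day 4 is Omar.

Omar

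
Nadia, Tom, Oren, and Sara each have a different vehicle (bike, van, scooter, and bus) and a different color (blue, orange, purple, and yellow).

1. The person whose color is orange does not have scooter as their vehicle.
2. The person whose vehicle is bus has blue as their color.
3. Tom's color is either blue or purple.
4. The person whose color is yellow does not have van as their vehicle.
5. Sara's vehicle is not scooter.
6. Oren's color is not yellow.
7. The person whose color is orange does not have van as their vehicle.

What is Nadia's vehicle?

scooter

With clues 1–7, bike, bus, and van are impossible for Nadia's vehicle.
That leaves scooter.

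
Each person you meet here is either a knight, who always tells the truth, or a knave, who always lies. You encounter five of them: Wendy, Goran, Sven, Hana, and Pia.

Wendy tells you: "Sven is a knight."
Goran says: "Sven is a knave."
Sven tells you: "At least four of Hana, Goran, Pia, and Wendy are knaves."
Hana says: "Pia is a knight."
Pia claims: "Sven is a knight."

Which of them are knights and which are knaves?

Consider Wendy. Suppose Wendy is a knight.
Then no assignment of the remaining roles makes every statement match its speaker's type — contradiction.
So Wendy is a knave.
Consider Goran. Suppose Goran is a knave.
Then no assignment of the remaining roles makes every statement match its speaker's type — contradiction.
So Goran is a knight.
With that fixed, Sven's statement is false, so Sven is a knave.
With that fixed, Pia's statement is false, so Pia is a knave.
With that fixed, Hana's statement is false, so Hana is a knave.

Wendy: knave, Goran: knight, Sven: knave, Hana: knave, Pia: knave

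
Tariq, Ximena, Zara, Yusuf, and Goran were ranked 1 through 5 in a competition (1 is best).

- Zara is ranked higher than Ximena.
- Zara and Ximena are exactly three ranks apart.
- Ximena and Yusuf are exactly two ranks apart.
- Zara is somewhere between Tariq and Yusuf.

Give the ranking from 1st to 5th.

From clue 1: Ximena is in {2,3,4,5}.
From clues 1–2: Ximena is in {4,5}.
From clues 1–4: Tariq → rank 1, Zara → rank 2, Yusuf → rank 3, Goran → rank 4, Ximena → rank 5.

Tariq, Zara, Yusuf, Goran, Ximena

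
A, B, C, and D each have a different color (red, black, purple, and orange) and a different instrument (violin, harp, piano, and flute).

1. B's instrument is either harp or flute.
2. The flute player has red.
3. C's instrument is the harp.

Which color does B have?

red

With clues 1–3, black, orange, and purple are impossible for B's color.
That leaves red.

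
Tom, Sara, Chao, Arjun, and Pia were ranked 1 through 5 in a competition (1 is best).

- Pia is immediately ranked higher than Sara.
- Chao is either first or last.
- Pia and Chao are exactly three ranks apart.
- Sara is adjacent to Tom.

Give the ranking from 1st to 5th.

Arjun, Pia, Sara, Tom, Chao

From clue 1: Sara is in {2,3,4,5}.
From clues 1–2: Chao is in {1,5}.
From clues 1–3: Sara is in {3,5}.
From clues 1–4: Arjun → rank 1, Pia → rank 2, Sara → rank 3, Tom → rank 4, Chao → rank 5.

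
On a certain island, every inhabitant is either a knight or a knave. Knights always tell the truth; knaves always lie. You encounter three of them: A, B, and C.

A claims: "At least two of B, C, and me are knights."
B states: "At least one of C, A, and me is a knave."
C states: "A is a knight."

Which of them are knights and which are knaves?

A: knave, B: knight, C: knave

Consider A. Suppose A is a knight.
Then no assignment of the remaining roles makes every statement match its speaker's type — contradiction.
So A is a knave.
With that fixed, B's statement is true, so B is a knight.
With that fixed, C's statement is false, so C is a knave.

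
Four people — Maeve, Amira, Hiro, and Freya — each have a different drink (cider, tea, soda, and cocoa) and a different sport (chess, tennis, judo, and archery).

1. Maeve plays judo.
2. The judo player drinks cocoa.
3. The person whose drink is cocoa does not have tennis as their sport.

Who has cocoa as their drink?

Maeve

With clues 1–2, Amira, Freya, and Hiro are impossible for the one with drink cocoa.
That leaves Maeve.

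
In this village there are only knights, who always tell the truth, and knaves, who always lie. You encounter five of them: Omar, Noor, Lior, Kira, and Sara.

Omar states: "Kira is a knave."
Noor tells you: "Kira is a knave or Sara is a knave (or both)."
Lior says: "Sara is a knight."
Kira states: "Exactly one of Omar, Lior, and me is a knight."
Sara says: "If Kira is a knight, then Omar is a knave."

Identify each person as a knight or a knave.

Omar: knight, Noor: knight, Lior: knight, Kira: knave, Sara: knight

Consider Omar. Suppose Omar is a knave.
Then no assignment of the remaining roles makes every statement match its speaker's type — contradiction.
So Omar is a knight.
Consider Noor. Suppose Noor is a knave.
Then no assignment of the remaining roles makes every statement match its speaker's type — contradiction.
So Noor is a knight.
Consider Lior. Suppose Lior is a knave.
Then whichever role Kira has, Kira's statement has the wrong truth value — contradiction.
So Lior is a knight.
With that fixed, Kira's statement is false, so Kira is a knave.
With that fixed, Sara's statement is true, so Sara is a knight.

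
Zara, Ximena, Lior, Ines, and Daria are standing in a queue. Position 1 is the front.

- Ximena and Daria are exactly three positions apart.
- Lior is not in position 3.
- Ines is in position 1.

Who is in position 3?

Zara

With clue 1, Daria and Ximena are ruled out for position 3.
With clues 1–2, Lior is ruled out for position 3.
With clues 1–3, Ines is ruled out for position 3.
So position 3 is Zara.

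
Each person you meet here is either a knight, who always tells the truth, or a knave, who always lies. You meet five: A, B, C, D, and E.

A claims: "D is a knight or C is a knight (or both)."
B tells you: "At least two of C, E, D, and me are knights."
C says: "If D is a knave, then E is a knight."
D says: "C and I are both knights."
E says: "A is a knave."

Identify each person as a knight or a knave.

Consider A. Suppose A is a knave.
Then no assignment of the remaining roles makes every statement match its speaker's type — contradiction.
So A is a knight.
With that fixed, E's statement is false, so E is a knave.
Consider B. Suppose B is a knave.
Then no assignment of the remaining roles makes every statement match its speaker's type — contradiction.
So B is a knight.
Consider C. Suppose C is a knave.
Then no assignment of the remaining roles makes every statement match its speaker's type — contradiction.
So C is a knight.
Consider D. Suppose D is a knave.
Then C's statement comes out false, contradicting C being a knight.
So D is a knight.

A: knight, B: knight, C: knight, D: knight, E: knave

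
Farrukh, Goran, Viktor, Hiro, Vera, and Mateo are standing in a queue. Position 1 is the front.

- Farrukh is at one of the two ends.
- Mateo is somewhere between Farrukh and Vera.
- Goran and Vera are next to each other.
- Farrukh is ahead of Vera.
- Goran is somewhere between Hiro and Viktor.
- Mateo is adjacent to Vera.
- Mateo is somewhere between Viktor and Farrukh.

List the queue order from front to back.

From clue 1: Farrukh is in {1,6}.
From clues 1–4: Farrukh → position 1.
From clues 1–5: Goran is in {4,5}.
From clues 1–6: Mateo → position 3, Vera → position 4, Goran → position 5.
From clues 1–7: Hiro → position 2, Viktor → position 6.

Farrukh, Hiro, Mateo, Vera, Goran, Viktor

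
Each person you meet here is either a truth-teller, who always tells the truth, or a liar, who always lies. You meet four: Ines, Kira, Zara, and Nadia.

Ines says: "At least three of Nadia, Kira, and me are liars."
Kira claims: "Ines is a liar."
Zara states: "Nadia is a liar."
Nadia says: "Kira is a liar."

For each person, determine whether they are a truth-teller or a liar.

Ines: liar, Kira: truth-teller, Zara: truth-teller, Nadia: liar

Consider Ines. Suppose Ines is a truth-teller.
Then Ines's own statement would have to be true, but it can't be — contradiction.
So Ines is a liar.
With that fixed, Kira's statement is true, so Kira is a truth-teller.
With that fixed, Nadia's statement is false, so Nadia is a liar.
With that fixed, Zara's statement is true, so Zara is a truth-teller.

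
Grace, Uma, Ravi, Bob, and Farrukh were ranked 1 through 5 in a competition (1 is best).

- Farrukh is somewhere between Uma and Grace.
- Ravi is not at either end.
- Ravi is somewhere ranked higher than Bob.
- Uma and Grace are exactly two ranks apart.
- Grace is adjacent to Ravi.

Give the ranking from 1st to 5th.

Uma, Farrukh, Grace, Ravi, Bob

From clue 1: Farrukh is in {2,3,4}.
From clues 1–2: Ravi is in {2,3,4}.
From clues 1–4: Farrukh → rank 2, Ravi → rank 4, Bob → rank 5.
From clues 1–5: Uma → rank 1, Grace → rank 3.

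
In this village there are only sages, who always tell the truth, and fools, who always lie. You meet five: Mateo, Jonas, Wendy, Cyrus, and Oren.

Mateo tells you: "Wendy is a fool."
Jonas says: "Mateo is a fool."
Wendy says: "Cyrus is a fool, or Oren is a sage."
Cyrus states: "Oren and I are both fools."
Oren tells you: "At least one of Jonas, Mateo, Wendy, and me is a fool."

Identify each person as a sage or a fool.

Consider Mateo. Suppose Mateo is a sage.
Then no assignment of the remaining roles makes every statement match its speaker's type — contradiction.
So Mateo is a fool.
With that fixed, Jonas's statement is true, so Jonas is a sage.
With that fixed, Oren's statement is true, so Oren is a sage.
With that fixed, Wendy's statement is true, so Wendy is a sage.
With that fixed, Cyrus's statement is false, so Cyrus is a fool.

Mateo: fool, Jonas: sage, Wendy: sage, Cyrus: fool, Oren: sage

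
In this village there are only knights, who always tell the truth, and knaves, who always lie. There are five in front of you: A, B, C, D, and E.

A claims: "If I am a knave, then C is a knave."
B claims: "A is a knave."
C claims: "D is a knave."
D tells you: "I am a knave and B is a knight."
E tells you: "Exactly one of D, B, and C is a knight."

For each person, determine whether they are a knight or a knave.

Consider A. Suppose A is a knave.
Then no assignment of the remaining roles makes every statement match its speaker's type — contradiction.
So A is a knight.
With that fixed, B's statement is false, so B is a knave.
With that fixed, D's statement is false, so D is a knave.
With that fixed, C's statement is true, so C is a knight.
With that fixed, E's statement is true, so E is a knight.

A: knight, B: knave, C: knight, D: knave, E: knight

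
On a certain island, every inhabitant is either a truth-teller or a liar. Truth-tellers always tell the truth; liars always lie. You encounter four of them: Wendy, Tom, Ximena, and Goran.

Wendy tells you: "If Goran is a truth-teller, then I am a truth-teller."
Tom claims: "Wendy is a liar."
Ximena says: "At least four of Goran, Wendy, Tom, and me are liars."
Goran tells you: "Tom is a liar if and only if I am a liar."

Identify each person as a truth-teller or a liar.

Wendy: liar, Tom: truth-teller, Ximena: liar, Goran: truth-teller

Consider Wendy. Suppose Wendy is a truth-teller.
Then no assignment of the remaining roles makes every statement match its speaker's type — contradiction.
So Wendy is a liar.
With that fixed, Tom's statement is true, so Tom is a truth-teller.
With that fixed, Ximena's statement is false, so Ximena is a liar.
Consider Goran. Suppose Goran is a liar.
Then Wendy's statement comes out true, contradicting Wendy being a liar.
So Goran is a truth-teller.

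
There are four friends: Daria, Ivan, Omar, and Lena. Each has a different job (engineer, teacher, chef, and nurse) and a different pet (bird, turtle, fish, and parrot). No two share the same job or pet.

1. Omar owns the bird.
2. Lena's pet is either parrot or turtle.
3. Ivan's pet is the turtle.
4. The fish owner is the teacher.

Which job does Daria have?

With clues 1–4, chef, engineer, and nurse are impossible for Daria's job.
That leaves teacher.

teacher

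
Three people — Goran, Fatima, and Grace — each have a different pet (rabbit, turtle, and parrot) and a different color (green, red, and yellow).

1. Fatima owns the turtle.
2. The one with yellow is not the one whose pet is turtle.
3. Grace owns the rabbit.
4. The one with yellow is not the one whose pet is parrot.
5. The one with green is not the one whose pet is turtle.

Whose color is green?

With clues 1–4, Grace is impossible for the one with color green.
With clues 1–5, Fatima is impossible for the one with color green.
That leaves Goran.

Goran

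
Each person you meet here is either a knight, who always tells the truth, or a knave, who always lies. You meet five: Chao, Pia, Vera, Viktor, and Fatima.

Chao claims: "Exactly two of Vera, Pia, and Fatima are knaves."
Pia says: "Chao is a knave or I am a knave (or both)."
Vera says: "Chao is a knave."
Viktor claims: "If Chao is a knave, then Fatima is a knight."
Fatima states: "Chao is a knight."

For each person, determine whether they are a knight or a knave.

Chao: knave, Pia: knight, Vera: knight, Viktor: knave, Fatima: knave

Consider Chao. Suppose Chao is a knight.
Then whichever role Pia has, Pia's statement has the wrong truth value — contradiction.
So Chao is a knave.
With that fixed, Pia's statement is true, so Pia is a knight.
With that fixed, Vera's statement is true, so Vera is a knight.
With that fixed, Fatima's statement is false, so Fatima is a knave.
With that fixed, Viktor's statement is false, so Viktor is a knave.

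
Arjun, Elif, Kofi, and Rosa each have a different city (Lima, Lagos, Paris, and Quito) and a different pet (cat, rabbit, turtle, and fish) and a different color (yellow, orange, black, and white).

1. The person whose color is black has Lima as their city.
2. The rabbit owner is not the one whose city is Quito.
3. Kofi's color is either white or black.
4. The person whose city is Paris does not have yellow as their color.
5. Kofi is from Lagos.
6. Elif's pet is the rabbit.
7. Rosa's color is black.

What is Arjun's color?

yellow

With clues 1–5, white is impossible for Arjun's color.
With clues 1–7, black and orange are impossible for Arjun's color.
That leaves yellow.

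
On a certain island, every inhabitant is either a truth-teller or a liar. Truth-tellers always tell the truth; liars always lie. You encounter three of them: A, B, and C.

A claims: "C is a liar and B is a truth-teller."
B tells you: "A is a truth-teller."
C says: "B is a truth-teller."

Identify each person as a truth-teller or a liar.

Consider A. Suppose A is a truth-teller.
Then no assignment of the remaining roles makes every statement match its speaker's type — contradiction.
So A is a liar.
With that fixed, B's statement is false, so B is a liar.
With that fixed, C's statement is false, so C is a liar.

A: liar, B: liar, C: liar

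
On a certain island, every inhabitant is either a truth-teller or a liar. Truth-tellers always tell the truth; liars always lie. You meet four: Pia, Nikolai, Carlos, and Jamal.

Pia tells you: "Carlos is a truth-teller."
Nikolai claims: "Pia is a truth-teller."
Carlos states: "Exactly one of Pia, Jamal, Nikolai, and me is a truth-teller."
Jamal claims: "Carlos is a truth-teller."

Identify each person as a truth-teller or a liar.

Pia: liar, Nikolai: liar, Carlos: liar, Jamal: liar

Consider Pia. Suppose Pia is a truth-teller.
Then no assignment of the remaining roles makes every statement match its speaker's type — contradiction.
So Pia is a liar.
With that fixed, Nikolai's statement is false, so Nikolai is a liar.
Consider Carlos. Suppose Carlos is a truth-teller.
Then Pia's statement comes out true, contradicting Pia being a liar.
So Carlos is a liar.
With that fixed, Jamal's statement is false, so Jamal is a liar.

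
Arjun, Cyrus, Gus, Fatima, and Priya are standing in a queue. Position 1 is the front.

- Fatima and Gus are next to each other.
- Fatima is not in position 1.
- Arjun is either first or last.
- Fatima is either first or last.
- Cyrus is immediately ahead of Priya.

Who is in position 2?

Cyrus

With clues 1–3, Arjun is ruled out for position 2.
With clues 1–4, Fatima and Gus are ruled out for position 2.
With clues 1–5, Priya is ruled out for position 2.
So position 2 is Cyrus.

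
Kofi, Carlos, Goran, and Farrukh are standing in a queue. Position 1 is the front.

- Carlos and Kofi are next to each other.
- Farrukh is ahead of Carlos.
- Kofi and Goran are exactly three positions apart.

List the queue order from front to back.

From clues 1–2: Farrukh is in {1,2}.
From clues 1–3: Goran → position 1, Farrukh → position 2, Carlos → position 3, Kofi → position 4.

Goran, Farrukh, Carlos, Kofi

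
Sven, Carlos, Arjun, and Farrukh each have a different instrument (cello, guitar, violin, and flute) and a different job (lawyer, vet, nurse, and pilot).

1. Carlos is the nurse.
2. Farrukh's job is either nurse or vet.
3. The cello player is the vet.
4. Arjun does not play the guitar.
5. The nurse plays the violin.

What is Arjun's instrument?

flute

With clues 1–3, cello is impossible for Arjun's instrument.
With clues 1–4, guitar is impossible for Arjun's instrument.
With clues 1–5, violin is impossible for Arjun's instrument.
That leaves flute.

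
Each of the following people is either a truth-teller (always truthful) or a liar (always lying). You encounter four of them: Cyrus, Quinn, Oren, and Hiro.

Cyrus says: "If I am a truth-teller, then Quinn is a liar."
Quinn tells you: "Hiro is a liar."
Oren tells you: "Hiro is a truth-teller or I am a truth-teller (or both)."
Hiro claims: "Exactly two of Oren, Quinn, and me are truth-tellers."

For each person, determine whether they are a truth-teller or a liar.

Consider Cyrus. Suppose Cyrus is a liar.
Then Cyrus's own statement would have to be false, but it can't be — contradiction.
So Cyrus is a truth-teller.
Consider Quinn. Suppose Quinn is a truth-teller.
Then Cyrus's statement comes out false, contradicting Cyrus being a truth-teller.
So Quinn is a liar.
Consider Oren. Suppose Oren is a liar.
Then no assignment of the remaining roles makes every statement match its speaker's type — contradiction.
So Oren is a truth-teller.
Consider Hiro. Suppose Hiro is a liar.
Then Quinn's statement comes out true, contradicting Quinn being a liar.
So Hiro is a truth-teller.

Cyrus: truth-teller, Quinn: liar, Oren: truth-teller, Hiro: truth-teller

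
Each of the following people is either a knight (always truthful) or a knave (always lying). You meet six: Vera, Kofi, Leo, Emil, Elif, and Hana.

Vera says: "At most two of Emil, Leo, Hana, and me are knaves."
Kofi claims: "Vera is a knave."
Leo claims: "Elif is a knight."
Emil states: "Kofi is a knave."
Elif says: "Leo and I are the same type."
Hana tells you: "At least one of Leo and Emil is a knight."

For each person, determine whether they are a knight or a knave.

Consider Vera. Suppose Vera is a knave.
Then no assignment of the remaining roles makes every statement match its speaker's type — contradiction.
So Vera is a knight.
With that fixed, Kofi's statement is false, so Kofi is a knave.
With that fixed, Emil's statement is true, so Emil is a knight.
With that fixed, Hana's statement is true, so Hana is a knight.
Consider Leo. Suppose Leo is a knave.
Then whichever role Elif has, Elif's statement has the wrong truth value — contradiction.
So Leo is a knight.
Consider Elif. Suppose Elif is a knave.
Then Leo's statement comes out false, contradicting Leo being a knight.
So Elif is a knight.

Vera: knight, Kofi: knave, Leo: knight, Emil: knight, Elif: knight, Hana: knight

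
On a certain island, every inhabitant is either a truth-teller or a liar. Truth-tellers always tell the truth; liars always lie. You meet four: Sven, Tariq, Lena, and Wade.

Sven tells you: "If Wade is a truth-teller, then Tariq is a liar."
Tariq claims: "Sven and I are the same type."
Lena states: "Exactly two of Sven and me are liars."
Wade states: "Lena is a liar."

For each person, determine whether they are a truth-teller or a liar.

Sven: truth-teller, Tariq: liar, Lena: liar, Wade: truth-teller

Consider Sven. Suppose Sven is a liar.
Then whichever role Tariq has, Tariq's statement has the wrong truth value — contradiction.
So Sven is a truth-teller.
With that fixed, Lena's statement is false, so Lena is a liar.
With that fixed, Wade's statement is true, so Wade is a truth-teller.
Consider Tariq. Suppose Tariq is a truth-teller.
Then Sven's statement comes out false, contradicting Sven being a truth-teller.
So Tariq is a liar.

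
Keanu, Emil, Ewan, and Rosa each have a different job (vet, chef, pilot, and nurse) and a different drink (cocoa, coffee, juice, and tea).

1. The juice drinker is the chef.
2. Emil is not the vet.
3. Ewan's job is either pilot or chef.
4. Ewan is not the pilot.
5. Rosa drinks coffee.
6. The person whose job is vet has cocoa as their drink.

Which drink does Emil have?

With clues 1–4, juice is impossible for Emil's drink.
With clues 1–5, coffee is impossible for Emil's drink.
With clues 1–6, cocoa is impossible for Emil's drink.
That leaves tea.

tea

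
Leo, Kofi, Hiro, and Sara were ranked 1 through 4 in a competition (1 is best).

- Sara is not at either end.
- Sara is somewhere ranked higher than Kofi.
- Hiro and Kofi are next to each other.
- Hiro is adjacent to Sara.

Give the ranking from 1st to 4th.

From clue 1: Sara is in {2,3}.
From clues 1–2: Kofi is in {3,4}.
From clues 1–3: Leo → rank 1, Sara → rank 2.
From clues 1–4: Hiro → rank 3, Kofi → rank 4.

Leo, Sara, Hiro, Kofi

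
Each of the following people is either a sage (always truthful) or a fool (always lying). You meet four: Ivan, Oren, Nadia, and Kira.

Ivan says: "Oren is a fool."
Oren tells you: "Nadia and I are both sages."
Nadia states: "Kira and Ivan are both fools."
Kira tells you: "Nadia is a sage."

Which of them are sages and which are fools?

Consider Ivan. Suppose Ivan is a fool.
Then no assignment of the remaining roles makes every statement match its speaker's type — contradiction.
So Ivan is a sage.
With that fixed, Nadia's statement is false, so Nadia is a fool.
With that fixed, Kira's statement is false, so Kira is a fool.
With that fixed, Oren's statement is false, so Oren is a fool.

Ivan: sage, Oren: fool, Nadia: fool, Kira: fool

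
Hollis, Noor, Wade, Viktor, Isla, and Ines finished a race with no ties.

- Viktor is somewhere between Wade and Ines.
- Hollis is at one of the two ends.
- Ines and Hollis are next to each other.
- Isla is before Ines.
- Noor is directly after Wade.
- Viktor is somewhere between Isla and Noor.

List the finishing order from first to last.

From clue 1: Viktor is in {2,3,4,5}.
From clues 1–2: Hollis is in {1,6}.
From clues 1–4: Ines → place 5, Hollis → place 6.
From clues 1–5: Noor is in {2,3}.
From clues 1–6: Wade → place 1, Noor → place 2, Viktor → place 3, Isla → place 4.

Wade, Noor, Viktor, Isla, Ines, Hollis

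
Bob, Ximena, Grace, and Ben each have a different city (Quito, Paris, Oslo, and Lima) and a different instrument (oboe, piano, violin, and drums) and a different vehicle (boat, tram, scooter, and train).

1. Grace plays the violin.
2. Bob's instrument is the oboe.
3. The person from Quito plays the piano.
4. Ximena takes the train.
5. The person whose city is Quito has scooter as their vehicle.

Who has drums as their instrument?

Ximena

Clue 1 rules out Grace for the one with instrument drums.
With clues 1–2, Bob is impossible for the one with instrument drums.
With clues 1–5, Ben is impossible for the one with instrument drums.
That leaves Ximena.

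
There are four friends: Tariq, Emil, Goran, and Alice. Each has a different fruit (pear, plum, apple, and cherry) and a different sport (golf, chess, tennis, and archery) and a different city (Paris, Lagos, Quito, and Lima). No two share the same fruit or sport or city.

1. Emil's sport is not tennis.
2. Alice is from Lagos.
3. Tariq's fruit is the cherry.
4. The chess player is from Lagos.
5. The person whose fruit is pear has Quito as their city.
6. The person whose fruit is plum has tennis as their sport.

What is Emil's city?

Quito

With clues 1–2, Lagos is impossible for Emil's city.
With clues 1–6, Lima and Paris are impossible for Emil's city.
That leaves Quito.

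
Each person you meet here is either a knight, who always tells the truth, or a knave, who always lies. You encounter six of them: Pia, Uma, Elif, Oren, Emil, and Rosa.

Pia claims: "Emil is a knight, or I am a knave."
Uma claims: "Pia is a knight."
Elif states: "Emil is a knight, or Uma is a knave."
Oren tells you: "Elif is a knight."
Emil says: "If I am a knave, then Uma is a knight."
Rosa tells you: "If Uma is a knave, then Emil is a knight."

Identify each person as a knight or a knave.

Pia: knight, Uma: knight, Elif: knight, Oren: knight, Emil: knight, Rosa: knight

Consider Pia. Suppose Pia is a knave.
Then Pia's own statement would have to be false, but it can't be — contradiction.
So Pia is a knight.
With that fixed, Uma's statement is true, so Uma is a knight.
With that fixed, Emil's statement is true, so Emil is a knight.
With that fixed, Rosa's statement is true, so Rosa is a knight.
With that fixed, Elif's statement is true, so Elif is a knight.
With that fixed, Oren's statement is true, so Oren is a knight.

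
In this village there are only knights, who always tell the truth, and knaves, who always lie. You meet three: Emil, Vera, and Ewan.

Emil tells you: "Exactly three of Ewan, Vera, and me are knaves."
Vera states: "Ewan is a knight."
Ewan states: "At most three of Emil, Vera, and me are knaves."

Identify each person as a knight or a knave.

Regardless of anyone's role, Ewan's statement is true, so Ewan is a knight.
With that fixed, Emil's statement is false, so Emil is a knave.
With that fixed, Vera's statement is true, so Vera is a knight.

Emil: knave, Vera: knight, Ewan: knight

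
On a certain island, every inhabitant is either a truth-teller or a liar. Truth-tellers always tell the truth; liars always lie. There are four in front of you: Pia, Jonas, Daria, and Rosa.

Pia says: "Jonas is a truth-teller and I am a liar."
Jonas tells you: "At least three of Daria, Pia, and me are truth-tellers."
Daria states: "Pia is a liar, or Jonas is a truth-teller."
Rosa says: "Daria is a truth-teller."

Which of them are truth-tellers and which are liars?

Consider Pia. Suppose Pia is a truth-teller.
Then Pia's own statement would have to be true, but it can't be — contradiction.
So Pia is a liar.
With that fixed, Jonas's statement is false, so Jonas is a liar.
With that fixed, Daria's statement is true, so Daria is a truth-teller.
With that fixed, Rosa's statement is true, so Rosa is a truth-teller.

Pia: liar, Jonas: liar, Daria: truth-teller, Rosa: truth-teller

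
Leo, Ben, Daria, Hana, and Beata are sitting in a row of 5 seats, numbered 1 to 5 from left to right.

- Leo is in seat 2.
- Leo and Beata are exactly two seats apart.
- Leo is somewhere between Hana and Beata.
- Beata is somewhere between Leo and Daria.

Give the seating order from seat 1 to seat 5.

From clue 1: Leo → seat 2.
From clues 1–2: Beata → seat 4.
From clues 1–3: Hana → seat 1.
From clues 1–4: Ben → seat 3, Daria → seat 5.

Hana, Leo, Ben, Beata, Daria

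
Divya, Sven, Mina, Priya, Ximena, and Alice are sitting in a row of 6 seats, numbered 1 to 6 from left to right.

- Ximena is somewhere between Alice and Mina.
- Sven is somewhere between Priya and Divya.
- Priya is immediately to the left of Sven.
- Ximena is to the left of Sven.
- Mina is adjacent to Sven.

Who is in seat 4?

With clues 1–4, Alice, Divya, Mina, and Ximena are ruled out for seat 4.
With clues 1–5, Priya is ruled out for seat 4.
So seat 4 is Sven.

Sven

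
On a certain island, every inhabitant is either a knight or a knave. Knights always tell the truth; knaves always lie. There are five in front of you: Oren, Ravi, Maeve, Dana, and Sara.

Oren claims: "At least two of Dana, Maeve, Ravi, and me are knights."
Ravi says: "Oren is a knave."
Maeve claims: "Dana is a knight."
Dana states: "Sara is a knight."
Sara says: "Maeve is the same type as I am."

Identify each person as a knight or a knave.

Consider Oren. Suppose Oren is a knave.
Then no assignment of the remaining roles makes every statement match its speaker's type — contradiction.
So Oren is a knight.
With that fixed, Ravi's statement is false, so Ravi is a knave.
Consider Maeve. Suppose Maeve is a knave.
Then whichever role Sara has, Sara's statement has the wrong truth value — contradiction.
So Maeve is a knight.
Consider Dana. Suppose Dana is a knave.
Then Maeve's statement comes out false, contradicting Maeve being a knight.
So Dana is a knight.
Consider Sara. Suppose Sara is a knave.
Then Dana's statement comes out false, contradicting Dana being a knight.
So Sara is a knight.

Oren: knight, Ravi: knave, Maeve: knight, Dana: knight, Sara: knight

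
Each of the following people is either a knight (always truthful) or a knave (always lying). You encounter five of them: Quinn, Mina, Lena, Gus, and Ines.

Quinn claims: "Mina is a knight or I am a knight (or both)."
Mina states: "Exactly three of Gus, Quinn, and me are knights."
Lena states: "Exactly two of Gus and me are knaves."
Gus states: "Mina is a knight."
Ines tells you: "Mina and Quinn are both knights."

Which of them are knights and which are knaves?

Consider Quinn. Suppose Quinn is a knave.
Then no assignment of the remaining roles makes every statement match its speaker's type — contradiction.
So Quinn is a knight.
Consider Mina. Suppose Mina is a knave.
Then no assignment of the remaining roles makes every statement match its speaker's type — contradiction.
So Mina is a knight.
With that fixed, Gus's statement is true, so Gus is a knight.
With that fixed, Ines's statement is true, so Ines is a knight.
With that fixed, Lena's statement is false, so Lena is a knave.

Quinn: knight, Mina: knight, Lena: knave, Gus: knight, Ines: knight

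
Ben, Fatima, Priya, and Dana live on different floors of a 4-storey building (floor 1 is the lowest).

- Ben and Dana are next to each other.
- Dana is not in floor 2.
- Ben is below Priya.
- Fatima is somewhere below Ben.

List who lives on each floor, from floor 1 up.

From clues 1–2: Ben is in {2,3,4}.
From clues 1–3: Ben → floor 2.
From clues 1–4: Fatima → floor 1, Dana → floor 3, Priya → floor 4.

Fatima, Ben, Dana, Priya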